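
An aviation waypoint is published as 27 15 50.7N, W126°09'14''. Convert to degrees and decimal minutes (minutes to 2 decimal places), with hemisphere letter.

Lat: seconds/60 = 0.84500; minutes = 15 + 0.84500 = 15.8450
Longitude: 9 + 14/60 = 9.2333′

27° 15.85′ N, 126° 9.23′ W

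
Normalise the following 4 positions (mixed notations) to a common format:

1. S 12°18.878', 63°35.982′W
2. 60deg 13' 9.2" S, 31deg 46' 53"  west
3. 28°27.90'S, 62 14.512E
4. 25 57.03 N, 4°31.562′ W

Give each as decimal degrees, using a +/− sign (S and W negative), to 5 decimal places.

1. -12.31463, -63.59970
2. -60.21922, -31.78139
3. -28.46500, 62.24187
4. 25.95050, -4.52603

Point 1:
  Latitude: 12 + 18.878/60 = 12.314633
  S ⇒ negate
  Lon: 35.982′ = 0.599700°; total 63.599700
  W ⇒ negate
Point 2:
  φ: 13′ + 9.2″ = 13.15333′; 60 + 13.15333/60 = 60.219222
  S ⇒ negate
  λ: 31 + 46/60 + 53/3600 = 31.781389
  hemisphere W, so the sign is −
Point 3:
  Latitude: 28 + 27.9/60 = 28.465000
  hemisphere S, so the sign is −
  Longitude: 62 + 14.512/60 = 62.241867
  E ⇒ keep positive
Point 4:
  φ: 25 + 57.03/60 = 25.950500
  N ⇒ keep positive
  Longitude: 31.562′ = 0.526033°; total 4.526033
  W ⇒ negate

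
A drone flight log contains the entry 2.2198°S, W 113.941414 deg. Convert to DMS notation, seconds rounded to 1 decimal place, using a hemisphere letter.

Lat: 0.219800° → 13.18800′; 0.18800 × 60 = 11.280″
Lon: 0.941414 × 60 = 56.48484′ → 56′, remainder × 60 = 29.090″

2°13′11.3″ S, 113°56′29.1″ W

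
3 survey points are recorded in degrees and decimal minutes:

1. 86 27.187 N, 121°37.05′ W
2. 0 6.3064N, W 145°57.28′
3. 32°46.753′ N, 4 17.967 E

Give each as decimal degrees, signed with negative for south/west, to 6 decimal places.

1. 86.453117, -121.617500
2. 0.105107, -145.954667
3. 32.779217, 4.299450

Point 1:
  Latitude: 27.187′ = 0.453117°; total 86.4531167
  N → positive
  Lon: 37.05′ = 0.617500°; total 121.6175000
  W → negative
Point 2:
  Latitude: 0 + 6.3064/60 = 0.1051067
  N ⇒ keep positive
  λ: 57.28′ = 0.954667°; total 145.9546667
  W ⇒ negate
Point 3:
  φ: 32 + 46.753/60 = 32.7792167
  N → positive
  λ: 17.967′ = 0.299450°; total 4.2994500
  E → positive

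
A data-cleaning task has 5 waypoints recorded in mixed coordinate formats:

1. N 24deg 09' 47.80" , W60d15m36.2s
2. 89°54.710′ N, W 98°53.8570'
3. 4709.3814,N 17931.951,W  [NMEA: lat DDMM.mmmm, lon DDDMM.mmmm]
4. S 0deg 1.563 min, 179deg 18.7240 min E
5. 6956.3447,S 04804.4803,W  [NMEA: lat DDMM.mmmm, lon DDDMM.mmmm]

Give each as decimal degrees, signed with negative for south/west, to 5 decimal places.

Point 1:
  φ: 24 + 9/60 + 47.8/3600 = 24.163278
  N → positive
  Longitude: 15′ + 36.2″ = 15.60333′; 60 + 15.60333/60 = 60.260056
  hemisphere W, so the sign is −
Point 2:
  Lat: 89 + 54.71/60 = 89.911833
  N → positive
  Longitude: 53.857′ = 0.897617°; total 98.897617
  W → negative
Point 3:
  φ: split at 2 digits → 47° and 9.3814′; 47 + 9.3814/60 = 47.156357
  N → positive
  Longitude: split at 3 digits → 179° and 31.951′; 179 + 31.951/60 = 179.532517
  hemisphere W, so the sign is −
Point 4:
  Lat: 0 + 1.563/60 = 0.026050
  hemisphere S, so the sign is −
  λ: 179 + 18.724/60 = 179.312067
  E ⇒ keep positive
Point 5:
  Lat: split at 2 digits → 69° and 56.3447′; 69 + 56.3447/60 = 69.939078
  S → negative
  Longitude: degrees = first 3 digits = 48, minutes = 4.4803; 48 + 4.4803/60 = 48.074672
  W → negative

1. 24.16328, -60.26006
2. 89.91183, -98.89762
3. 47.15636, -179.53252
4. -0.02605, 179.31207
5. -69.93908, -48.07467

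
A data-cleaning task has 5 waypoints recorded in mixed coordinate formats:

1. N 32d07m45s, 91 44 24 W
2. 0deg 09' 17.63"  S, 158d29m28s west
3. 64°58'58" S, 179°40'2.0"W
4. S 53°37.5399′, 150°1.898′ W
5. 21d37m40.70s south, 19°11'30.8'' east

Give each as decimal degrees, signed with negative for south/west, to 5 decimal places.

Point 1:
  φ: 7′ + 45″ = 7.75000′; 32 + 7.75000/60 = 32.129167
  N → positive
  Lon: 91° + 44/60 + 24/3600 = 91 + 0.733333 + 0.006667 = 91.740000
  W → negative
Point 2:
  Lat: 0 + 9/60 + 17.63/3600 = 0.154897
  S ⇒ negate
  Lon: 29′ + 28″ = 29.46667′; 158 + 29.46667/60 = 158.491111
  W → negative
Point 3:
  Latitude: 64° + 58/60 + 58/3600 = 64 + 0.966667 + 0.016111 = 64.982778
  S → negative
  Longitude: 179° + 40/60 + 2/3600 = 179 + 0.666667 + 0.000556 = 179.667222
  W ⇒ negate
Point 4:
  Latitude: 53 + 37.5399/60 = 53.625665
  S → negative
  Longitude: 150 + 1.898/60 = 150.031633
  W ⇒ negate
Point 5:
  Latitude: 21 + 37/60 + 40.7/3600 = 21.627972
  S ⇒ negate
  Lon: 11′ + 30.8″ = 11.51333′; 19 + 11.51333/60 = 19.191889
  E → positive

1. 32.12917, -91.74000
2. -0.15490, -158.49111
3. -64.98278, -179.66722
4. -53.62567, -150.03163
5. -21.62797, 19.19189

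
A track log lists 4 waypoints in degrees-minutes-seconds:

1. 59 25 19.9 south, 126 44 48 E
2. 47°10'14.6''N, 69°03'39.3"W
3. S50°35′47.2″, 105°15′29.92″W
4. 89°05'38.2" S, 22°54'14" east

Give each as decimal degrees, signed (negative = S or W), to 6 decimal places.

1. -59.422194, 126.746667
2. 47.170722, -69.060917
3. -50.596444, -105.258311
4. -89.093944, 22.903889

Point 1:
  Lat: 59 + 25/60 + 19.9/3600 = 59.4221944
  S → negative
  Lon: 126 + 44/60 + 48/3600 = 126.7466667
  E → positive
Point 2:
  Latitude: 47 + 10/60 + 14.6/3600 = 47.1707222
  N → positive
  Longitude: 3′ + 39.3″ = 3.65500′; 69 + 3.65500/60 = 69.0609167
  hemisphere W, so the sign is −
Point 3:
  Latitude: 50° + 35/60 + 47.2/3600 = 50 + 0.583333 + 0.013111 = 50.5964444
  hemisphere S, so the sign is −
  Longitude: 105 + 15/60 + 29.92/3600 = 105.2583111
  hemisphere W, so the sign is −
Point 4:
  Lat: 89 + 5/60 + 38.2/3600 = 89.0939444
  hemisphere S, so the sign is −
  λ: 54′ + 14″ = 54.23333′; 22 + 54.23333/60 = 22.9038889
  E → positive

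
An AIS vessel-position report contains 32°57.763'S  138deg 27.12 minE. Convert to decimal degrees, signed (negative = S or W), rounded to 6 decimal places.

φ: 32 + 57.763/60 = 32.9627167
S → negative
λ: 27.12′ = 0.452000°; total 138.4520000
E ⇒ keep positive

-32.962717, 138.452000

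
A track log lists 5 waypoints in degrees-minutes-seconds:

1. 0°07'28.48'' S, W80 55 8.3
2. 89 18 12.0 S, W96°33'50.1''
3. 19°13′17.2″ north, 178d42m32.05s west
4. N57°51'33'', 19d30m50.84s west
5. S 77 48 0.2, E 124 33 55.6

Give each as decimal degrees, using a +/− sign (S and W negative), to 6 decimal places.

Point 1:
  Latitude: 0 + 7/60 + 28.48/3600 = 0.1245778
  S → negative
  Longitude: 80 + 55/60 + 8.3/3600 = 80.9189722
  W ⇒ negate
Point 2:
  φ: 89° + 18/60 + 12/3600 = 89 + 0.300000 + 0.003333 = 89.3033333
  S → negative
  Longitude: 33′ + 50.1″ = 33.83500′; 96 + 33.83500/60 = 96.5639167
  W → negative
Point 3:
  Latitude: 13′ + 17.2″ = 13.28667′; 19 + 13.28667/60 = 19.2214444
  N → positive
  Longitude: 42′ + 32.05″ = 42.53417′; 178 + 42.53417/60 = 178.7089028
  W ⇒ negate
Point 4:
  Latitude: 57 + 51/60 + 33/3600 = 57.8591667
  N → positive
  λ: 30′ + 50.84″ = 30.84733′; 19 + 30.84733/60 = 19.5141222
  W → negative
Point 5:
  φ: 77 + 48/60 + 0.2/3600 = 77.8000556
  S → negative
  Lon: 124 + 33/60 + 55.6/3600 = 124.5654444
  E → positive

1. -0.124578, -80.918972
2. -89.303333, -96.563917
3. 19.221444, -178.708903
4. 57.859167, -19.514122
5. -77.800056, 124.565444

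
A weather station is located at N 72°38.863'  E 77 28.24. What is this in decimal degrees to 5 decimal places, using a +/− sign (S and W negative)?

Lat: 72 + 38.863/60 = 72.647717
N → positive
Lon: 28.24′ = 0.470667°; total 77.470667
E ⇒ keep positive

72.64772, 77.47067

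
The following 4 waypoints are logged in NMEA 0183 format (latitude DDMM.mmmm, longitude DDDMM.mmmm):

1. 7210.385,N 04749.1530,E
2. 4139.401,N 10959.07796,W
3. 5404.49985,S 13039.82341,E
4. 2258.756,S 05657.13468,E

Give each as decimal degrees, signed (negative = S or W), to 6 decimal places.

1. 72.173083, 47.819217
2. 41.656683, -109.984633
3. -54.074998, 130.663724
4. -22.979267, 56.952245

Point 1:
  Latitude: degrees = first 2 digits = 72, minutes = 10.385; 72 + 10.385/60 = 72.1730833
  N ⇒ keep positive
  Longitude: split at 3 digits → 047° and 49.153′; 47 + 49.153/60 = 47.8192167
  E ⇒ keep positive
Point 2:
  φ: degrees = first 2 digits = 41, minutes = 39.401; 41 + 39.401/60 = 41.6566833
  N → positive
  λ: degrees = first 3 digits = 109, minutes = 59.07796; 109 + 59.07796/60 = 109.9846327
  W ⇒ negate
Point 3:
  Lat: split at 2 digits → 54° and 4.49985′; 54 + 4.49985/60 = 54.0749975
  S → negative
  Lon: split at 3 digits → 130° and 39.82341′; 130 + 39.82341/60 = 130.6637235
  E ⇒ keep positive
Point 4:
  φ: degrees = first 2 digits = 22, minutes = 58.756; 22 + 58.756/60 = 22.9792667
  S → negative
  Lon: split at 3 digits → 056° and 57.13468′; 56 + 57.13468/60 = 56.9522447
  E → positive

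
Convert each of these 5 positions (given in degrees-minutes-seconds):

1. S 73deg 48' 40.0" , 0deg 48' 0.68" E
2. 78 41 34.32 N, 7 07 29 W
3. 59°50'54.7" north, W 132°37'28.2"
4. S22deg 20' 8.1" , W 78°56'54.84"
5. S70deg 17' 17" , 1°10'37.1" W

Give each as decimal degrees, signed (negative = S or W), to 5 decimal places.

Point 1:
  Lat: 73 + 48/60 + 40/3600 = 73.811111
  S → negative
  Lon: 0° + 48/60 + 0.68/3600 = 0 + 0.800000 + 0.000189 = 0.800189
  E → positive
Point 2:
  Latitude: 78° + 41/60 + 34.32/3600 = 78 + 0.683333 + 0.009533 = 78.692867
  N → positive
  Longitude: 7° + 7/60 + 29/3600 = 7 + 0.116667 + 0.008056 = 7.124722
  W ⇒ negate
Point 3:
  φ: 59° + 50/60 + 54.7/3600 = 59 + 0.833333 + 0.015194 = 59.848528
  N → positive
  Lon: 37′ + 28.2″ = 37.47000′; 132 + 37.47000/60 = 132.624500
  hemisphere W, so the sign is −
Point 4:
  φ: 22 + 20/60 + 8.1/3600 = 22.335583
  S → negative
  λ: 56′ + 54.84″ = 56.91400′; 78 + 56.91400/60 = 78.948567
  W ⇒ negate
Point 5:
  φ: 70° + 17/60 + 17/3600 = 70 + 0.283333 + 0.004722 = 70.288056
  S → negative
  Lon: 1 + 10/60 + 37.1/3600 = 1.176972
  W → negative

1. -73.81111, 0.80019
2. 78.69287, -7.12472
3. 59.84853, -132.62450
4. -22.33558, -78.94857
5. -70.28806, -1.17697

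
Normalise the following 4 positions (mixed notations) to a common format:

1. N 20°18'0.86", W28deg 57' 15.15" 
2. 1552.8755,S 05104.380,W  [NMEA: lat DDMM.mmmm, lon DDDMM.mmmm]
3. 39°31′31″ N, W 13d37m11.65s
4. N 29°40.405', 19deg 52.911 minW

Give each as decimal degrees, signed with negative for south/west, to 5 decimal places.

1. 20.30024, -28.95421
2. -15.88126, -51.07300
3. 39.52528, -13.61990
4. 29.67342, -19.88185

Point 1:
  φ: 20° + 18/60 + 0.86/3600 = 20 + 0.300000 + 0.000239 = 20.300239
  N → positive
  Longitude: 28° + 57/60 + 15.15/3600 = 28 + 0.950000 + 0.004208 = 28.954208
  W → negative
Point 2:
  φ: split at 2 digits → 15° and 52.8755′; 15 + 52.8755/60 = 15.881258
  hemisphere S, so the sign is −
  Longitude: degrees = first 3 digits = 51, minutes = 4.38; 51 + 4.38/60 = 51.073000
  W ⇒ negate
Point 3:
  Lat: 39° + 31/60 + 31/3600 = 39 + 0.516667 + 0.008611 = 39.525278
  N ⇒ keep positive
  Lon: 37′ + 11.65″ = 37.19417′; 13 + 37.19417/60 = 13.619903
  W ⇒ negate
Point 4:
  Latitude: 29 + 40.405/60 = 29.673417
  N → positive
  Lon: 52.911′ = 0.881850°; total 19.881850
  W ⇒ negate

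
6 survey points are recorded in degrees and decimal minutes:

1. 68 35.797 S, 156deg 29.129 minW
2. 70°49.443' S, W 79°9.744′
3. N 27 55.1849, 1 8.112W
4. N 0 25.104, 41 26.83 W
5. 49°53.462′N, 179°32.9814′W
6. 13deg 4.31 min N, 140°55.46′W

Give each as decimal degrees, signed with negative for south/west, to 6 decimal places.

Point 1:
  Lat: 35.797′ = 0.596617°; total 68.5966167
  S → negative
  Lon: 156 + 29.129/60 = 156.4854833
  hemisphere W, so the sign is −
Point 2:
  Latitude: 70 + 49.443/60 = 70.8240500
  S → negative
  Longitude: 79 + 9.744/60 = 79.1624000
  W ⇒ negate
Point 3:
  Lat: 55.1849′ = 0.919748°; total 27.9197483
  N ⇒ keep positive
  Longitude: 8.112′ = 0.135200°; total 1.1352000
  hemisphere W, so the sign is −
Point 4:
  Lat: 25.104′ = 0.418400°; total 0.4184000
  N → positive
  λ: 41 + 26.83/60 = 41.4471667
  W → negative
Point 5:
  Latitude: 53.462′ = 0.891033°; total 49.8910333
  N → positive
  λ: 179 + 32.9814/60 = 179.5496900
  W ⇒ negate
Point 6:
  φ: 13 + 4.31/60 = 13.0718333
  N ⇒ keep positive
  λ: 55.46′ = 0.924333°; total 140.9243333
  W ⇒ negate

1. -68.596617, -156.485483
2. -70.824050, -79.162400
3. 27.919748, -1.135200
4. 0.418400, -41.447167
5. 49.891033, -179.549690
6. 13.071833, -140.924333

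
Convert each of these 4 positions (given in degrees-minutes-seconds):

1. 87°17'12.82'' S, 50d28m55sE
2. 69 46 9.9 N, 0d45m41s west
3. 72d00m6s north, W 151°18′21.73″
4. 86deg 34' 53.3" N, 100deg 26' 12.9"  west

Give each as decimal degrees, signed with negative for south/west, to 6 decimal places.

1. -87.286894, 50.481944
2. 69.769417, -0.761389
3. 72.001667, -151.306036
4. 86.581472, -100.436917

Point 1:
  Latitude: 87 + 17/60 + 12.82/3600 = 87.2868944
  S → negative
  λ: 28′ + 55″ = 28.91667′; 50 + 28.91667/60 = 50.4819444
  E → positive
Point 2:
  Lat: 69 + 46/60 + 9.9/3600 = 69.7694167
  N ⇒ keep positive
  Lon: 0 + 45/60 + 41/3600 = 0.7613889
  W → negative
Point 3:
  Lat: 0′ + 6″ = 0.10000′; 72 + 0.10000/60 = 72.0016667
  N → positive
  Longitude: 151 + 18/60 + 21.73/3600 = 151.3060361
  W → negative
Point 4:
  Latitude: 86 + 34/60 + 53.3/3600 = 86.5814722
  N ⇒ keep positive
  Lon: 100 + 26/60 + 12.9/3600 = 100.4369167
  W ⇒ negate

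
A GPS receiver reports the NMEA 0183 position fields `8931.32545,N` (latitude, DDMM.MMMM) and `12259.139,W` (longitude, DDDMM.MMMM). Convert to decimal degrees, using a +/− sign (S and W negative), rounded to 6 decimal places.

89.522091, -122.985650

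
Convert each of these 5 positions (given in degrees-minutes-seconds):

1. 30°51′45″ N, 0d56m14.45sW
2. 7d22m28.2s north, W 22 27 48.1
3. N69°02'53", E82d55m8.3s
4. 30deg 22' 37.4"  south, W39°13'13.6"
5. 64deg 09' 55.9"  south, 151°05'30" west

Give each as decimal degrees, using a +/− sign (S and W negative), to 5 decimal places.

1. 30.86250, -0.93735
2. 7.37450, -22.46336
3. 69.04806, 82.91897
4. -30.37706, -39.22044
5. -64.16553, -151.09167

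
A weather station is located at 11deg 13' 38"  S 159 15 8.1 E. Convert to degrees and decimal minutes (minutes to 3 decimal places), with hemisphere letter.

11° 13.633′ S, 159° 15.135′ E

Lat: 13 + 38/60 = 13.63333′
Lon: 15 + 8.1/60 = 15.13500′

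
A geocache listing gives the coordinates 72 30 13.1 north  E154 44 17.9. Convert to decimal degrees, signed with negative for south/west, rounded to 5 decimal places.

Latitude: 72° + 30/60 + 13.1/3600 = 72 + 0.500000 + 0.003639 = 72.503639
N ⇒ keep positive
Lon: 44′ + 17.9″ = 44.29833′; 154 + 44.29833/60 = 154.738306
E ⇒ keep positive

72.50364, 154.73831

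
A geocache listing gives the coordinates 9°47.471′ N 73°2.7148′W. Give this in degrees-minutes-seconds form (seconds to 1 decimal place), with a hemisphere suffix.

9°47′28.3″ N, 73°02′42.9″ W

Lat: fractional minutes 0.47100 × 60 = 28.260″
Longitude: fractional minutes 0.71480 × 60 = 42.888″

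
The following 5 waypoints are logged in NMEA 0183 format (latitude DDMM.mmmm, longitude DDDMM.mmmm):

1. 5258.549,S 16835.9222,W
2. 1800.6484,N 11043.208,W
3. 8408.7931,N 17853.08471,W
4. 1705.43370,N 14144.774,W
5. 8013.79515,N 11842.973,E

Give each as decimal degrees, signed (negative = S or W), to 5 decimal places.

1. -52.97582, -168.59870
2. 18.01081, -110.72013
3. 84.14655, -178.88475
4. 17.09056, -141.74623
5. 80.22992, 118.71622

Point 1:
  φ: split at 2 digits → 52° and 58.549′; 52 + 58.549/60 = 52.975817
  S ⇒ negate
  Lon: degrees = first 3 digits = 168, minutes = 35.9222; 168 + 35.9222/60 = 168.598703
  W ⇒ negate
Point 2:
  φ: degrees = first 2 digits = 18, minutes = 0.6484; 18 + 0.6484/60 = 18.010807
  N → positive
  Lon: degrees = first 3 digits = 110, minutes = 43.208; 110 + 43.208/60 = 110.720133
  W ⇒ negate
Point 3:
  Latitude: split at 2 digits → 84° and 8.7931′; 84 + 8.7931/60 = 84.146552
  N ⇒ keep positive
  Lon: degrees = first 3 digits = 178, minutes = 53.08471; 178 + 53.08471/60 = 178.884745
  hemisphere W, so the sign is −
Point 4:
  φ: degrees = first 2 digits = 17, minutes = 5.4337; 17 + 5.4337/60 = 17.090562
  N ⇒ keep positive
  λ: split at 3 digits → 141° and 44.774′; 141 + 44.774/60 = 141.746233
  W → negative
Point 5:
  Lat: degrees = first 2 digits = 80, minutes = 13.79515; 80 + 13.79515/60 = 80.229919
  N → positive
  λ: split at 3 digits → 118° and 42.973′; 118 + 42.973/60 = 118.716217
  E ⇒ keep positive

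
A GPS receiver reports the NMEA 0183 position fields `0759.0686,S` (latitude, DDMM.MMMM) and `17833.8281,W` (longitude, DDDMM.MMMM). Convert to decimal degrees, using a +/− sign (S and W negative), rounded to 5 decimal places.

Lat: degrees = first 2 digits = 7, minutes = 59.0686; 7 + 59.0686/60 = 7.984477
hemisphere S, so the sign is −
Lon: split at 3 digits → 178° and 33.8281′; 178 + 33.8281/60 = 178.563802
W ⇒ negate

-7.98448, -178.56380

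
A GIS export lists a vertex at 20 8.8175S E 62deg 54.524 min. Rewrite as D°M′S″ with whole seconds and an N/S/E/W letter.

20°08′49″ S, 62°54′31″ E

φ: fractional minutes 0.81750 × 60 = 49.05″
Longitude: 54.52400′ → 54′ and 0.52400 × 60 = 31.44″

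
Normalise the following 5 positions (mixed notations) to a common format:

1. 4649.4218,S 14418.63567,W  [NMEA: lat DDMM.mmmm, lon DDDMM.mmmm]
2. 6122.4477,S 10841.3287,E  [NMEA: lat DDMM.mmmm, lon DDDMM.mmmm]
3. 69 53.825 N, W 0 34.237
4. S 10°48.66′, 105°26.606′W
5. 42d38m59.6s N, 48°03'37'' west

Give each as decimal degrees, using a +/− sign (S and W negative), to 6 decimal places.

Point 1:
  Lat: split at 2 digits → 46° and 49.4218′; 46 + 49.4218/60 = 46.8236967
  hemisphere S, so the sign is −
  Longitude: degrees = first 3 digits = 144, minutes = 18.63567; 144 + 18.63567/60 = 144.3105945
  hemisphere W, so the sign is −
Point 2:
  φ: split at 2 digits → 61° and 22.4477′; 61 + 22.4477/60 = 61.3741283
  S → negative
  Longitude: split at 3 digits → 108° and 41.3287′; 108 + 41.3287/60 = 108.6888117
  E ⇒ keep positive
Point 3:
  φ: 53.825′ = 0.897083°; total 69.8970833
  N → positive
  Lon: 0 + 34.237/60 = 0.5706167
  W → negative
Point 4:
  φ: 48.66′ = 0.811000°; total 10.8110000
  hemisphere S, so the sign is −
  Longitude: 105 + 26.606/60 = 105.4434333
  hemisphere W, so the sign is −
Point 5:
  Latitude: 42 + 38/60 + 59.6/3600 = 42.6498889
  N → positive
  Longitude: 48° + 3/60 + 37/3600 = 48 + 0.050000 + 0.010278 = 48.0602778
  hemisphere W, so the sign is −

1. -46.823697, -144.310595
2. -61.374128, 108.688812
3. 69.897083, -0.570617
4. -10.811000, -105.443433
5. 42.649889, -48.060278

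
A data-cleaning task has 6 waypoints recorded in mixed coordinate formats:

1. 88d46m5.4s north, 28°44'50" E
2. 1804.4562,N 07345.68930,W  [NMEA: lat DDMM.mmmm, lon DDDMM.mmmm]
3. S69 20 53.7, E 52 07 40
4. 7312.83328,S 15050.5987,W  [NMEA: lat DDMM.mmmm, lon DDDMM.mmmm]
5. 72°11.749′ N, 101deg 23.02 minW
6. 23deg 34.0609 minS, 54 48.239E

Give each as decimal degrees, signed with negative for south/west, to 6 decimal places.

1. 88.768167, 28.747222
2. 18.074270, -73.761488
3. -69.348250, 52.127778
4. -73.213888, -150.843312
5. 72.195817, -101.383667
6. -23.567682, 54.803983

Point 1:
  φ: 46′ + 5.4″ = 46.09000′; 88 + 46.09000/60 = 88.7681667
  N → positive
  Lon: 44′ + 50″ = 44.83333′; 28 + 44.83333/60 = 28.7472222
  E ⇒ keep positive
Point 2:
  φ: split at 2 digits → 18° and 4.4562′; 18 + 4.4562/60 = 18.0742700
  N → positive
  λ: degrees = first 3 digits = 73, minutes = 45.6893; 73 + 45.6893/60 = 73.7614883
  hemisphere W, so the sign is −
Point 3:
  Latitude: 69 + 20/60 + 53.7/3600 = 69.3482500
  S ⇒ negate
  λ: 7′ + 40″ = 7.66667′; 52 + 7.66667/60 = 52.1277778
  E ⇒ keep positive
Point 4:
  Lat: split at 2 digits → 73° and 12.83328′; 73 + 12.83328/60 = 73.2138880
  S → negative
  Longitude: split at 3 digits → 150° and 50.5987′; 150 + 50.5987/60 = 150.8433117
  W ⇒ negate
Point 5:
  Latitude: 72 + 11.749/60 = 72.1958167
  N → positive
  Longitude: 101 + 23.02/60 = 101.3836667
  W → negative
Point 6:
  Lat: 23 + 34.0609/60 = 23.5676817
  hemisphere S, so the sign is −
  λ: 48.239′ = 0.803983°; total 54.8039833
  E ⇒ keep positive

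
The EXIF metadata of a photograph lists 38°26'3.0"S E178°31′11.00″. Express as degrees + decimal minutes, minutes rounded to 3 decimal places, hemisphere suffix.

Latitude: 26 + 3/60 = 26.05000′
λ: seconds/60 = 0.18333; minutes = 31 + 0.18333 = 31.18333

38° 26.050′ S, 178° 31.183′ E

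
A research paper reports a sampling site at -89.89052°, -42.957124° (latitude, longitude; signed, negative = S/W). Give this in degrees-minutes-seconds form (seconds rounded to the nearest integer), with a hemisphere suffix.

Latitude is negative → S; |value| = 89.890520
Lat: 0.890520 × 60 = 53.43120′ → 53′, remainder × 60 = 25.87″
Longitude is negative → W; |value| = 42.957124
λ: whole degrees 42; 57.42744′ → 57′ and 25.65″

89°53′26″ S, 42°57′26″ W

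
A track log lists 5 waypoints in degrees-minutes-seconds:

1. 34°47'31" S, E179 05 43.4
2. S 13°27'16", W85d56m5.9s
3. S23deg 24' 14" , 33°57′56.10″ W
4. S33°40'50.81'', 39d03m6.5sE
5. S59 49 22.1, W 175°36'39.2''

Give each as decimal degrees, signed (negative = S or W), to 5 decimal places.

1. -34.79194, 179.09539
2. -13.45444, -85.93497
3. -23.40389, -33.96558
4. -33.68078, 39.05181
5. -59.82281, -175.61089

Point 1:
  Lat: 34 + 47/60 + 31/3600 = 34.791944
  S → negative
  λ: 179° + 5/60 + 43.4/3600 = 179 + 0.083333 + 0.012056 = 179.095389
  E → positive
Point 2:
  φ: 13° + 27/60 + 16/3600 = 13 + 0.450000 + 0.004444 = 13.454444
  S ⇒ negate
  Longitude: 85° + 56/60 + 5.9/3600 = 85 + 0.933333 + 0.001639 = 85.934972
  hemisphere W, so the sign is −
Point 3:
  Latitude: 23 + 24/60 + 14/3600 = 23.403889
  hemisphere S, so the sign is −
  λ: 33° + 57/60 + 56.1/3600 = 33 + 0.950000 + 0.015583 = 33.965583
  hemisphere W, so the sign is −
Point 4:
  φ: 33 + 40/60 + 50.81/3600 = 33.680781
  S → negative
  λ: 39° + 3/60 + 6.5/3600 = 39 + 0.050000 + 0.001806 = 39.051806
  E ⇒ keep positive
Point 5:
  Lat: 59° + 49/60 + 22.1/3600 = 59 + 0.816667 + 0.006139 = 59.822806
  S → negative
  Longitude: 175 + 36/60 + 39.2/3600 = 175.610889
  W → negative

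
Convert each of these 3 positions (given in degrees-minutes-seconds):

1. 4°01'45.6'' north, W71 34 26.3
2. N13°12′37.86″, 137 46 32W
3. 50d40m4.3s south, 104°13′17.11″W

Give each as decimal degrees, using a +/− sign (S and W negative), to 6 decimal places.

1. 4.029333, -71.573972
2. 13.210517, -137.775556
3. -50.667861, -104.221419

Point 1:
  Latitude: 1′ + 45.6″ = 1.76000′; 4 + 1.76000/60 = 4.0293333
  N → positive
  Lon: 34′ + 26.3″ = 34.43833′; 71 + 34.43833/60 = 71.5739722
  hemisphere W, so the sign is −
Point 2:
  φ: 12′ + 37.86″ = 12.63100′; 13 + 12.63100/60 = 13.2105167
  N → positive
  λ: 137 + 46/60 + 32/3600 = 137.7755556
  W ⇒ negate
Point 3:
  Latitude: 50° + 40/60 + 4.3/3600 = 50 + 0.666667 + 0.001194 = 50.6678611
  hemisphere S, so the sign is −
  Lon: 13′ + 17.11″ = 13.28517′; 104 + 13.28517/60 = 104.2214194
  W → negative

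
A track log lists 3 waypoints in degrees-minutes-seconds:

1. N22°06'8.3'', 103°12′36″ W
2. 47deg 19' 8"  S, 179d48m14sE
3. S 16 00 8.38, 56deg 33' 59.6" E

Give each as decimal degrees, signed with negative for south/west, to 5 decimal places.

Point 1:
  φ: 22° + 6/60 + 8.3/3600 = 22 + 0.100000 + 0.002306 = 22.102306
  N ⇒ keep positive
  λ: 103° + 12/60 + 36/3600 = 103 + 0.200000 + 0.010000 = 103.210000
  hemisphere W, so the sign is −
Point 2:
  Lat: 47° + 19/60 + 8/3600 = 47 + 0.316667 + 0.002222 = 47.318889
  S → negative
  λ: 48′ + 14″ = 48.23333′; 179 + 48.23333/60 = 179.803889
  E ⇒ keep positive
Point 3:
  Lat: 16° + 0/60 + 8.38/3600 = 16 + 0.000000 + 0.002328 = 16.002328
  hemisphere S, so the sign is −
  λ: 33′ + 59.6″ = 33.99333′; 56 + 33.99333/60 = 56.566556
  E → positive

1. 22.10231, -103.21000
2. -47.31889, 179.80389
3. -16.00233, 56.56656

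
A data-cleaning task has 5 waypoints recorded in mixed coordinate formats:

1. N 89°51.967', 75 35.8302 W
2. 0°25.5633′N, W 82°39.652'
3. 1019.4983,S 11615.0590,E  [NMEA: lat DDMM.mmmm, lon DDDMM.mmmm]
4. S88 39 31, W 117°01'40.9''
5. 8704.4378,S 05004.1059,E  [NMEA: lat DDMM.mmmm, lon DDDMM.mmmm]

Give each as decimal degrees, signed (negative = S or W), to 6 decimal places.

1. 89.866117, -75.597170
2. 0.426055, -82.660867
3. -10.324972, 116.250983
4. -88.658611, -117.028028
5. -87.073963, 50.068432

Point 1:
  Lat: 51.967′ = 0.866117°; total 89.8661167
  N → positive
  Longitude: 75 + 35.8302/60 = 75.5971700
  W ⇒ negate
Point 2:
  Lat: 0 + 25.5633/60 = 0.4260550
  N → positive
  Lon: 82 + 39.652/60 = 82.6608667
  W ⇒ negate
Point 3:
  Lat: degrees = first 2 digits = 10, minutes = 19.4983; 10 + 19.4983/60 = 10.3249717
  S ⇒ negate
  Longitude: split at 3 digits → 116° and 15.059′; 116 + 15.059/60 = 116.2509833
  E ⇒ keep positive
Point 4:
  Lat: 88 + 39/60 + 31/3600 = 88.6586111
  hemisphere S, so the sign is −
  Lon: 117 + 1/60 + 40.9/3600 = 117.0280278
  W ⇒ negate
Point 5:
  Lat: degrees = first 2 digits = 87, minutes = 4.4378; 87 + 4.4378/60 = 87.0739633
  hemisphere S, so the sign is −
  Longitude: degrees = first 3 digits = 50, minutes = 4.1059; 50 + 4.1059/60 = 50.0684317
  E ⇒ keep positive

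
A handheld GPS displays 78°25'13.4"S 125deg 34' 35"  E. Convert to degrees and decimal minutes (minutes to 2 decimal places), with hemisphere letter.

φ: seconds/60 = 0.22333; minutes = 25 + 0.22333 = 25.2233
λ: seconds/60 = 0.58333; minutes = 34 + 0.58333 = 34.5833

78° 25.22′ S, 125° 34.58′ E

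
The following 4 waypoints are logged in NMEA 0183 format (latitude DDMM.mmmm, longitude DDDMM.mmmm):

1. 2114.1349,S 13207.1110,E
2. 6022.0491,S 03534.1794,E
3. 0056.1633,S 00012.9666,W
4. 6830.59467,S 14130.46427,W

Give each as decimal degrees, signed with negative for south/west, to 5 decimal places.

Point 1:
  Lat: split at 2 digits → 21° and 14.1349′; 21 + 14.1349/60 = 21.235582
  S → negative
  Lon: split at 3 digits → 132° and 7.111′; 132 + 7.111/60 = 132.118517
  E → positive
Point 2:
  Lat: split at 2 digits → 60° and 22.0491′; 60 + 22.0491/60 = 60.367485
  S ⇒ negate
  λ: degrees = first 3 digits = 35, minutes = 34.1794; 35 + 34.1794/60 = 35.569657
  E → positive
Point 3:
  φ: split at 2 digits → 00° and 56.1633′; 0 + 56.1633/60 = 0.936055
  S → negative
  Longitude: degrees = first 3 digits = 0, minutes = 12.9666; 0 + 12.9666/60 = 0.216110
  W ⇒ negate
Point 4:
  φ: degrees = first 2 digits = 68, minutes = 30.59467; 68 + 30.59467/60 = 68.509911
  hemisphere S, so the sign is −
  Lon: split at 3 digits → 141° and 30.46427′; 141 + 30.46427/60 = 141.507738
  W ⇒ negate

1. -21.23558, 132.11852
2. -60.36749, 35.56966
3. -0.93606, -0.21611
4. -68.50991, -141.50774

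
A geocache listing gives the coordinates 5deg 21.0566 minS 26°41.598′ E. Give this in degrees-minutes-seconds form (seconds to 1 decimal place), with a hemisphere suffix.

Lat: fractional minutes 0.05660 × 60 = 3.396″
Lon: 41.59800′ → 41′ and 0.59800 × 60 = 35.880″

5°21′3.4″ S, 26°41′35.9″ E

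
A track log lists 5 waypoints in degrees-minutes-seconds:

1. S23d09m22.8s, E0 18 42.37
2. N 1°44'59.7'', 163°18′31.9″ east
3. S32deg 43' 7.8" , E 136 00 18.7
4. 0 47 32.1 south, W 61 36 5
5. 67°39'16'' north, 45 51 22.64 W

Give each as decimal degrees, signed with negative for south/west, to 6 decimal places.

1. -23.156333, 0.311769
2. 1.749917, 163.308861
3. -32.718833, 136.005194
4. -0.792250, -61.601389
5. 67.654444, -45.856289

Point 1:
  φ: 23° + 9/60 + 22.8/3600 = 23 + 0.150000 + 0.006333 = 23.1563333
  S → negative
  Lon: 0° + 18/60 + 42.37/3600 = 0 + 0.300000 + 0.011769 = 0.3117694
  E → positive
Point 2:
  φ: 1° + 44/60 + 59.7/3600 = 1 + 0.733333 + 0.016583 = 1.7499167
  N → positive
  Lon: 163 + 18/60 + 31.9/3600 = 163.3088611
  E ⇒ keep positive
Point 3:
  φ: 32° + 43/60 + 7.8/3600 = 32 + 0.716667 + 0.002167 = 32.7188333
  hemisphere S, so the sign is −
  Longitude: 0′ + 18.7″ = 0.31167′; 136 + 0.31167/60 = 136.0051944
  E ⇒ keep positive
Point 4:
  Lat: 0 + 47/60 + 32.1/3600 = 0.7922500
  S → negative
  λ: 61 + 36/60 + 5/3600 = 61.6013889
  W ⇒ negate
Point 5:
  Latitude: 39′ + 16″ = 39.26667′; 67 + 39.26667/60 = 67.6544444
  N ⇒ keep positive
  Lon: 51′ + 22.64″ = 51.37733′; 45 + 51.37733/60 = 45.8562889
  hemisphere W, so the sign is −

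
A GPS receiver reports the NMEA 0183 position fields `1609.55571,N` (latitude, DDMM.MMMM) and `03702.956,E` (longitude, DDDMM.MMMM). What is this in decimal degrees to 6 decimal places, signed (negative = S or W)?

16.159262, 37.049267

φ: degrees = first 2 digits = 16, minutes = 9.55571; 16 + 9.55571/60 = 16.1592618
N → positive
Longitude: degrees = first 3 digits = 37, minutes = 2.956; 37 + 2.956/60 = 37.0492667
E ⇒ keep positive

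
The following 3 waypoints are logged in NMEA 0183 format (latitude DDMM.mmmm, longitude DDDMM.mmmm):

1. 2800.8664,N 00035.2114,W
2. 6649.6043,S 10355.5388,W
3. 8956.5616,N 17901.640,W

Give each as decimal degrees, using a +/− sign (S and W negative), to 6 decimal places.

Point 1:
  φ: split at 2 digits → 28° and 0.8664′; 28 + 0.8664/60 = 28.0144400
  N ⇒ keep positive
  Lon: degrees = first 3 digits = 0, minutes = 35.2114; 0 + 35.2114/60 = 0.5868567
  W ⇒ negate
Point 2:
  φ: split at 2 digits → 66° and 49.6043′; 66 + 49.6043/60 = 66.8267383
  S → negative
  λ: split at 3 digits → 103° and 55.5388′; 103 + 55.5388/60 = 103.9256467
  W ⇒ negate
Point 3:
  φ: degrees = first 2 digits = 89, minutes = 56.5616; 89 + 56.5616/60 = 89.9426933
  N → positive
  λ: degrees = first 3 digits = 179, minutes = 1.64; 179 + 1.64/60 = 179.0273333
  hemisphere W, so the sign is −

1. 28.014440, -0.586857
2. -66.826738, -103.925647
3. 89.942693, -179.027333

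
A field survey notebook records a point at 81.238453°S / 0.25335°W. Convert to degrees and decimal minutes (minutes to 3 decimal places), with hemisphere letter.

Latitude: fractional part 0.238453 → 14.30718 minutes
Lon: 0° + 0.253350 × 60 = 0° 15.20100′

81° 14.307′ S, 0° 15.201′ W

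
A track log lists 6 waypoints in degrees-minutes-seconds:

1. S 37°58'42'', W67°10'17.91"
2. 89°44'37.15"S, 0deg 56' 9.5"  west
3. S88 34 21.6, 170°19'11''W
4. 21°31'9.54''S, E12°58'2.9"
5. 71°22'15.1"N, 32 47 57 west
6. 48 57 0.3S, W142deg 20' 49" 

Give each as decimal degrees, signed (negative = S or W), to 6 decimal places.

1. -37.978333, -67.171642
2. -89.743653, -0.935972
3. -88.572667, -170.319722
4. -21.519317, 12.967472
5. 71.370861, -32.799167
6. -48.950083, -142.346944

Point 1:
  Lat: 37 + 58/60 + 42/3600 = 37.9783333
  hemisphere S, so the sign is −
  Lon: 67 + 10/60 + 17.91/3600 = 67.1716417
  W ⇒ negate
Point 2:
  φ: 89° + 44/60 + 37.15/3600 = 89 + 0.733333 + 0.010319 = 89.7436528
  hemisphere S, so the sign is −
  Lon: 56′ + 9.5″ = 56.15833′; 0 + 56.15833/60 = 0.9359722
  W → negative
Point 3:
  Lat: 34′ + 21.6″ = 34.36000′; 88 + 34.36000/60 = 88.5726667
  hemisphere S, so the sign is −
  λ: 170° + 19/60 + 11/3600 = 170 + 0.316667 + 0.003056 = 170.3197222
  W → negative
Point 4:
  Latitude: 21 + 31/60 + 9.54/3600 = 21.5193167
  hemisphere S, so the sign is −
  Lon: 58′ + 2.9″ = 58.04833′; 12 + 58.04833/60 = 12.9674722
  E ⇒ keep positive
Point 5:
  φ: 71° + 22/60 + 15.1/3600 = 71 + 0.366667 + 0.004194 = 71.3708611
  N ⇒ keep positive
  Longitude: 47′ + 57″ = 47.95000′; 32 + 47.95000/60 = 32.7991667
  W ⇒ negate
Point 6:
  φ: 48 + 57/60 + 0.3/3600 = 48.9500833
  S → negative
  Lon: 142° + 20/60 + 49/3600 = 142 + 0.333333 + 0.013611 = 142.3469444
  hemisphere W, so the sign is −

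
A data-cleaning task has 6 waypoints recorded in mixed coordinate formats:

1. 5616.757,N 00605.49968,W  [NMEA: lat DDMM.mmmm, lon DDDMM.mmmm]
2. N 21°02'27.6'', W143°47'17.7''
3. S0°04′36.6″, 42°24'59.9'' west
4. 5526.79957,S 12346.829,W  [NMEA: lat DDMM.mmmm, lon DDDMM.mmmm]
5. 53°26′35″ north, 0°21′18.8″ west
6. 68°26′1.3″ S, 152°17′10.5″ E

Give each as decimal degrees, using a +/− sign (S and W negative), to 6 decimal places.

Point 1:
  φ: split at 2 digits → 56° and 16.757′; 56 + 16.757/60 = 56.2792833
  N → positive
  Lon: degrees = first 3 digits = 6, minutes = 5.49968; 6 + 5.49968/60 = 6.0916613
  W → negative
Point 2:
  φ: 21 + 2/60 + 27.6/3600 = 21.0410000
  N → positive
  Lon: 47′ + 17.7″ = 47.29500′; 143 + 47.29500/60 = 143.7882500
  W ⇒ negate
Point 3:
  Latitude: 0° + 4/60 + 36.6/3600 = 0 + 0.066667 + 0.010167 = 0.0768333
  S ⇒ negate
  λ: 42° + 24/60 + 59.9/3600 = 42 + 0.400000 + 0.016639 = 42.4166389
  hemisphere W, so the sign is −
Point 4:
  Lat: degrees = first 2 digits = 55, minutes = 26.79957; 55 + 26.79957/60 = 55.4466595
  hemisphere S, so the sign is −
  Longitude: degrees = first 3 digits = 123, minutes = 46.829; 123 + 46.829/60 = 123.7804833
  W → negative
Point 5:
  Lat: 53 + 26/60 + 35/3600 = 53.4430556
  N → positive
  λ: 21′ + 18.8″ = 21.31333′; 0 + 21.31333/60 = 0.3552222
  W → negative
Point 6:
  φ: 26′ + 1.3″ = 26.02167′; 68 + 26.02167/60 = 68.4336944
  hemisphere S, so the sign is −
  Longitude: 17′ + 10.5″ = 17.17500′; 152 + 17.17500/60 = 152.2862500
  E → positive

1. 56.279283, -6.091661
2. 21.041000, -143.788250
3. -0.076833, -42.416639
4. -55.446660, -123.780483
5. 53.443056, -0.355222
6. -68.433694, 152.286250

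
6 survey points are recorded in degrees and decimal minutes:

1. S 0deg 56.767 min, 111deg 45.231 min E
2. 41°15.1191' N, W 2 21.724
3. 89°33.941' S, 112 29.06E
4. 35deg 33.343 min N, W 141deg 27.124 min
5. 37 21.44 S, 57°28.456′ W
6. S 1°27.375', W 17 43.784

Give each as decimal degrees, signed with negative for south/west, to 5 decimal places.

1. -0.94612, 111.75385
2. 41.25199, -2.36207
3. -89.56568, 112.48433
4. 35.55572, -141.45207
5. -37.35733, -57.47427
6. -1.45625, -17.72973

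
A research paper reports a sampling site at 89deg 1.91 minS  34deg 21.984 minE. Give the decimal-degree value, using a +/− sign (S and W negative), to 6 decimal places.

Lat: 1.91′ = 0.031833°; total 89.0318333
hemisphere S, so the sign is −
λ: 21.984′ = 0.366400°; total 34.3664000
E ⇒ keep positive

-89.031833, 34.366400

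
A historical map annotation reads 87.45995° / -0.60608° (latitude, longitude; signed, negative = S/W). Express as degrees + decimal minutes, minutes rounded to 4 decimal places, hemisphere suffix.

87° 27.5970′ N, 0° 36.3648′ W

φ: fractional part 0.459950 → 27.597000 minutes
Longitude is negative → W; |value| = 0.606080
Lon: 0° + 0.606080 × 60 = 0° 36.364800′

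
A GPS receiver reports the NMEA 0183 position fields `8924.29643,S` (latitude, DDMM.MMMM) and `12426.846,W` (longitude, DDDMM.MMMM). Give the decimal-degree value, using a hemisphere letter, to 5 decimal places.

89.40494° S, 124.44743° W

φ: split at 2 digits → 89° and 24.29643′; 89 + 24.29643/60 = 89.404941
Longitude: split at 3 digits → 124° and 26.846′; 124 + 26.846/60 = 124.447433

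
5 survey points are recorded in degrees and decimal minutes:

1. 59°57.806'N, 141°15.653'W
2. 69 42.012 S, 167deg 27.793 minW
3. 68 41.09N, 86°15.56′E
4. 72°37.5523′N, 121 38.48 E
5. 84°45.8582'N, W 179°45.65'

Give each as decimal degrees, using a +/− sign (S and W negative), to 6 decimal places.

Point 1:
  φ: 59 + 57.806/60 = 59.9634333
  N ⇒ keep positive
  Longitude: 15.653′ = 0.260883°; total 141.2608833
  W → negative
Point 2:
  φ: 69 + 42.012/60 = 69.7002000
  S ⇒ negate
  Lon: 27.793′ = 0.463217°; total 167.4632167
  W ⇒ negate
Point 3:
  Latitude: 68 + 41.09/60 = 68.6848333
  N ⇒ keep positive
  Lon: 15.56′ = 0.259333°; total 86.2593333
  E ⇒ keep positive
Point 4:
  Latitude: 37.5523′ = 0.625872°; total 72.6258717
  N → positive
  λ: 38.48′ = 0.641333°; total 121.6413333
  E → positive
Point 5:
  φ: 45.8582′ = 0.764303°; total 84.7643033
  N → positive
  Longitude: 45.65′ = 0.760833°; total 179.7608333
  W → negative

1. 59.963433, -141.260883
2. -69.700200, -167.463217
3. 68.684833, 86.259333
4. 72.625872, 121.641333
5. 84.764303, -179.760833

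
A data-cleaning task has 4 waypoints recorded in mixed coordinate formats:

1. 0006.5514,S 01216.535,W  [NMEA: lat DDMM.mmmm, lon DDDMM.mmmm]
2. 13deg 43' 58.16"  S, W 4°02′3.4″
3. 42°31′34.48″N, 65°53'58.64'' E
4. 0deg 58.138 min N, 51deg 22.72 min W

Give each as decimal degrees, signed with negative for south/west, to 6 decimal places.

Point 1:
  Latitude: split at 2 digits → 00° and 6.5514′; 0 + 6.5514/60 = 0.1091900
  S → negative
  Lon: split at 3 digits → 012° and 16.535′; 12 + 16.535/60 = 12.2755833
  W → negative
Point 2:
  Latitude: 43′ + 58.16″ = 43.96933′; 13 + 43.96933/60 = 13.7328222
  hemisphere S, so the sign is −
  Longitude: 4° + 2/60 + 3.4/3600 = 4 + 0.033333 + 0.000944 = 4.0342778
  hemisphere W, so the sign is −
Point 3:
  Latitude: 42° + 31/60 + 34.48/3600 = 42 + 0.516667 + 0.009578 = 42.5262444
  N → positive
  Lon: 65° + 53/60 + 58.64/3600 = 65 + 0.883333 + 0.016289 = 65.8996222
  E → positive
Point 4:
  φ: 58.138′ = 0.968967°; total 0.9689667
  N ⇒ keep positive
  Longitude: 51 + 22.72/60 = 51.3786667
  W → negative

1. -0.109190, -12.275583
2. -13.732822, -4.034278
3. 42.526244, 65.899622
4. 0.968967, -51.378667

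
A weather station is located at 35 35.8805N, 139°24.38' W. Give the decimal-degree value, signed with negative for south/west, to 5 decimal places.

35.59801, -139.40633

Latitude: 35 + 35.8805/60 = 35.598008
N ⇒ keep positive
Lon: 24.38′ = 0.406333°; total 139.406333
W → negative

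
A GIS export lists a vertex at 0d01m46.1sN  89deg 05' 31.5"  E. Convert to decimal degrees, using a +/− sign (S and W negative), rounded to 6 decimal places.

0.029472, 89.092083

φ: 1′ + 46.1″ = 1.76833′; 0 + 1.76833/60 = 0.0294722
N → positive
λ: 5′ + 31.5″ = 5.52500′; 89 + 5.52500/60 = 89.0920833
E ⇒ keep positive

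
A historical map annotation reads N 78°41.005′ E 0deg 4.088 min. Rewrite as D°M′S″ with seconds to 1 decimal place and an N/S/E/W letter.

φ: fractional minutes 0.00500 × 60 = 0.300″
Lon: 4.08800′ → 4′ and 0.08800 × 60 = 5.280″

78°41′0.3″ N, 0°04′5.3″ E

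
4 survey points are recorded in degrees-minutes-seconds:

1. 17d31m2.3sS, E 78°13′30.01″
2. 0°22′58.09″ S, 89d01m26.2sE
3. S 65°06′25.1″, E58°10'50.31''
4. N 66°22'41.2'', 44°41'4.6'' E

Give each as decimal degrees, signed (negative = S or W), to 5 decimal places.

1. -17.51731, 78.22500
2. -0.38280, 89.02394
3. -65.10697, 58.18064
4. 66.37811, 44.68461

Point 1:
  Lat: 31′ + 2.3″ = 31.03833′; 17 + 31.03833/60 = 17.517306
  hemisphere S, so the sign is −
  λ: 13′ + 30.01″ = 13.50017′; 78 + 13.50017/60 = 78.225003
  E → positive
Point 2:
  Latitude: 22′ + 58.09″ = 22.96817′; 0 + 22.96817/60 = 0.382803
  S ⇒ negate
  λ: 89° + 1/60 + 26.2/3600 = 89 + 0.016667 + 0.007278 = 89.023944
  E → positive
Point 3:
  Latitude: 6′ + 25.1″ = 6.41833′; 65 + 6.41833/60 = 65.106972
  S ⇒ negate
  Lon: 10′ + 50.31″ = 10.83850′; 58 + 10.83850/60 = 58.180642
  E → positive
Point 4:
  Lat: 22′ + 41.2″ = 22.68667′; 66 + 22.68667/60 = 66.378111
  N → positive
  Lon: 41′ + 4.6″ = 41.07667′; 44 + 41.07667/60 = 44.684611
  E → positive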